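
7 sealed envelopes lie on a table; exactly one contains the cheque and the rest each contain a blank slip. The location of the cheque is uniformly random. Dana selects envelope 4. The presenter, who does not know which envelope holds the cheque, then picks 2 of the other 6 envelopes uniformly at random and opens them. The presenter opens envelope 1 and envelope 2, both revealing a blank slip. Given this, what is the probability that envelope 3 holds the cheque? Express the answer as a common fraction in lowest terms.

1/5

Consider each possible location of the cheque in turn.
If it is in either of envelopes 1 and 2 (prior 1/7 each): that envelope was opened and seen not to hold the prize — ruled out; weight (1/7)·0 = 0 each.
If it is in any of envelopes 3, 4, 5, 6, and 7 (prior 1/7 each): the presenter picks exactly this set with probability 1/15 regardless, and none is the prize; weight (1/7)·(1/15) = 1/105 each.
The weights sum to 1/21.
So P(the cheque in envelope 3 | the presenter opened envelope 1 and envelope 2) = (1/105) / (1/21) = 1/5.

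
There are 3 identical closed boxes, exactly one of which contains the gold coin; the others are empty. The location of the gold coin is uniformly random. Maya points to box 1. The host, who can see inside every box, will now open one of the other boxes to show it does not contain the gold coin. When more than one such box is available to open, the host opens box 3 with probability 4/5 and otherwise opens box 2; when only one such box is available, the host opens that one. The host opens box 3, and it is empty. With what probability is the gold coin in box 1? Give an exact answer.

4/9

Consider each possible location of the gold coin in turn.
If it is in box 1 (prior 1/3): box 3 is available, opened with probability 4/5; weight (1/3)·(4/5) = 4/15.
If it is in box 2 (prior 1/3): only box 3 is available, probability 1; weight (1/3)·1 = 1/3.
If it is in box 3 (prior 1/3): the host opened box 3, so this case is ruled out; weight (1/3)·0 = 0.
The weights sum to 3/5.
So P(the gold coin in box 1 | the host opened box 3) = (4/15) / (3/5) = 4/9.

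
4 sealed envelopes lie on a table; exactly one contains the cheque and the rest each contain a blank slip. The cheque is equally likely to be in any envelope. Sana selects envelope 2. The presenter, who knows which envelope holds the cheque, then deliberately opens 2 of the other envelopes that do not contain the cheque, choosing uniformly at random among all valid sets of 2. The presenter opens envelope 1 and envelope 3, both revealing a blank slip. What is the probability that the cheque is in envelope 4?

Condition on the true location of the cheque.
If it is in either of envelopes 1 and 3 (prior 1/4 each): that envelope was opened and seen not to hold the prize — ruled out; weight (1/4)·0 = 0 each.
If it is in envelope 2 (prior 1/4): the presenter has 3 equally likely choices, so probability 1/3; weight (1/4)·(1/3) = 1/12.
If it is in envelope 4 (prior 1/4): the presenter has no choice, probability 1; weight (1/4)·1 = 1/4.
The weights sum to 1/3.
So P(the cheque in envelope 4 | the presenter opened envelope 1 and envelope 3) = (1/4) / (1/3) = 3/4.

3/4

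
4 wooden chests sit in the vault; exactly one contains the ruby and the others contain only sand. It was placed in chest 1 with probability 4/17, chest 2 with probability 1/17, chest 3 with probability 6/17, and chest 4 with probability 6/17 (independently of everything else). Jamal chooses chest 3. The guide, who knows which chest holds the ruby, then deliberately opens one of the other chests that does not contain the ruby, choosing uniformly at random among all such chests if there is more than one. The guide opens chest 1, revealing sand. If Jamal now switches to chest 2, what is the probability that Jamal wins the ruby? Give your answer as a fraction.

Condition on the true location of the ruby.
If it is in chest 1 (prior 4/17): the guide opened chest 1, so this case is ruled out; weight (4/17)·0 = 0.
If it is in chest 2 (prior 1/17): the guide has 2 equally likely choices, so probability 1/2; weight (1/17)·(1/2) = 1/34.
If it is in chest 3 (prior 6/17): the guide has 3 equally likely choices, so probability 1/3; weight (6/17)·(1/3) = 2/17.
If it is in chest 4 (prior 6/17): the guide has 2 equally likely choices, so probability 1/2; weight (6/17)·(1/2) = 3/17.
The weights sum to 11/34.
So P(the ruby in chest 2 | the guide opened chest 1) = (1/34) / (11/34) = 1/11.

1/11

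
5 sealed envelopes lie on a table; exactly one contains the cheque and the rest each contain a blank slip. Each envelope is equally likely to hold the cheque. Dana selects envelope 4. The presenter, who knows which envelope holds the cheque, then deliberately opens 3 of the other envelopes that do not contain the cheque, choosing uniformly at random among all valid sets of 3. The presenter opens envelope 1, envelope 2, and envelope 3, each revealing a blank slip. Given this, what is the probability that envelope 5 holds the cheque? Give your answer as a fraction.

4/5

Apply Bayes' rule, conditioning on where the cheque actually is.
If it is in any of envelopes 1, 2, and 3 (prior 1/5 each): that envelope was opened and seen not to hold the prize — ruled out; weight (1/5)·0 = 0 each.
If it is in envelope 4 (prior 1/5): the presenter has 4 equally likely choices, so probability 1/4; weight (1/5)·(1/4) = 1/20.
If it is in envelope 5 (prior 1/5): the presenter has no choice, probability 1; weight (1/5)·1 = 1/5.
The weights sum to 1/4.
So P(the cheque in envelope 5 | the presenter opened envelope 1, envelope 2, and envelope 3) = (1/5) / (1/4) = 4/5.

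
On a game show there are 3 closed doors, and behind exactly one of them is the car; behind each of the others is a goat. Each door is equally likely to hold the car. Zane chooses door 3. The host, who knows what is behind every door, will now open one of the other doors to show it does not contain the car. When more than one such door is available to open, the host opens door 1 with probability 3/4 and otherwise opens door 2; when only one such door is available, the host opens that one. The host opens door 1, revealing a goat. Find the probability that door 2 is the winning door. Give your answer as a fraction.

Consider each possible location of the car in turn.
If it is behind door 1 (prior 1/3): the host opened door 1, so this case is ruled out; weight (1/3)·0 = 0.
If it is behind door 2 (prior 1/3): only door 1 is available, probability 1; weight (1/3)·1 = 1/3.
If it is behind door 3 (prior 1/3): door 1 is available, opened with probability 3/4; weight (1/3)·(3/4) = 1/4.
The weights sum to 7/12.
So P(the car behind door 2 | the host opened door 1) = (1/3) / (7/12) = 4/7.

4/7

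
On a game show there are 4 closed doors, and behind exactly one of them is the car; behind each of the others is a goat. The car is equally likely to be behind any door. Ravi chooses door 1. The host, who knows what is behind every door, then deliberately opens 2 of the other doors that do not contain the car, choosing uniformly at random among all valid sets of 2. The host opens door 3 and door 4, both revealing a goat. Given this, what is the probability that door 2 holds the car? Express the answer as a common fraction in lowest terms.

Apply Bayes' rule, conditioning on where the car actually is.
If it is behind door 1 (prior 1/4): the host has 3 equally likely choices, so probability 1/3; weight (1/4)·(1/3) = 1/12.
If it is behind door 2 (prior 1/4): the host has no choice, probability 1; weight (1/4)·1 = 1/4.
If it is behind either of doors 3 and 4 (prior 1/4 each): that door was opened and seen not to hold the prize — ruled out; weight (1/4)·0 = 0 each.
The weights sum to 1/3.
So P(the car behind door 2 | the host opened door 3 and door 4) = (1/4) / (1/3) = 3/4.

3/4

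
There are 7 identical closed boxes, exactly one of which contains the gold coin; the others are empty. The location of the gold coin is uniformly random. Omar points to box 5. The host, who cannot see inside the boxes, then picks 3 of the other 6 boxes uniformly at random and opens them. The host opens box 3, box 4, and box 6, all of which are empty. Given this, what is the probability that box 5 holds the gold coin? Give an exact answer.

Apply Bayes' rule, conditioning on where the gold coin actually is.
If it is in any of boxes 1, 2, 5, and 7 (prior 1/7 each): the host picks exactly this set with probability 1/20 regardless, and none is the prize; weight (1/7)·(1/20) = 1/140 each.
If it is in any of boxes 3, 4, and 6 (prior 1/7 each): that box was opened and seen not to hold the prize — ruled out; weight (1/7)·0 = 0 each.
The weights sum to 1/35.
So P(the gold coin in box 5 | the host opened box 3, box 4, and box 6) = (1/140) / (1/35) = 1/4.

1/4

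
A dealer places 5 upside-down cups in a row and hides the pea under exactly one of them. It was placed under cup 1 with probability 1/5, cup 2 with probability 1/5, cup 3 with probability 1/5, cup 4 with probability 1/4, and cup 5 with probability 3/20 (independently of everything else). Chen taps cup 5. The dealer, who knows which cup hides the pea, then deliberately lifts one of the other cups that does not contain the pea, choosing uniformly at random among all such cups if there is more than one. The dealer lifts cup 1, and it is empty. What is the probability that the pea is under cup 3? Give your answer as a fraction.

Condition on the true location of the pea.
If it is under cup 1 (prior 1/5): the dealer opened cup 1, so this case is ruled out; weight (1/5)·0 = 0.
If it is under either of cups 2 and 3 (prior 1/5 each): the dealer has 3 equally likely choices, so probability 1/3; weight (1/5)·(1/3) = 1/15 each.
If it is under cup 4 (prior 1/4): the dealer has 3 equally likely choices, so probability 1/3; weight (1/4)·(1/3) = 1/12.
If it is under cup 5 (prior 3/20): the dealer has 4 equally likely choices, so probability 1/4; weight (3/20)·(1/4) = 3/80.
The weights sum to 61/240.
So P(the pea under cup 3 | the dealer opened cup 1) = (1/15) / (61/240) = 16/61.

16/61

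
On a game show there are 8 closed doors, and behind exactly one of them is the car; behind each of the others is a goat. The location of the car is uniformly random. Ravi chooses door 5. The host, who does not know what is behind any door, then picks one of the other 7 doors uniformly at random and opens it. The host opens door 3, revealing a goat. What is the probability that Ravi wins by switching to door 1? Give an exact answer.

1/7

Because the host chose which door to open without knowing where the car is, the choice is independent of the prize location. Learning that door 3 does not hold the car simply rules out that one location and leaves the remaining 7 doors still equally likely by symmetry.
So P(the car behind door 1) = 1/7.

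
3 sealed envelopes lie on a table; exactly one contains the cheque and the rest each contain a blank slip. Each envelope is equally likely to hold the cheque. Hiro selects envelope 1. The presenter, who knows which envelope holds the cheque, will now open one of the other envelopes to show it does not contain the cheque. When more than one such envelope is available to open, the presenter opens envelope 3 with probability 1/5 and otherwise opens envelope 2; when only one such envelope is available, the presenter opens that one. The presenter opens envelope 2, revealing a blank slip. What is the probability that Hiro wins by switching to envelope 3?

Condition on the true location of the cheque.
If it is in envelope 1 (prior 1/3): envelope 3 is available but not opened, probability 4/5; weight (1/3)·(4/5) = 4/15.
If it is in envelope 2 (prior 1/3): the presenter opened envelope 2, so this case is ruled out; weight (1/3)·0 = 0.
If it is in envelope 3 (prior 1/3): only envelope 2 is available, probability 1; weight (1/3)·1 = 1/3.
The weights sum to 3/5.
So P(the cheque in envelope 3 | the presenter opened envelope 2) = (1/3) / (3/5) = 5/9.

5/9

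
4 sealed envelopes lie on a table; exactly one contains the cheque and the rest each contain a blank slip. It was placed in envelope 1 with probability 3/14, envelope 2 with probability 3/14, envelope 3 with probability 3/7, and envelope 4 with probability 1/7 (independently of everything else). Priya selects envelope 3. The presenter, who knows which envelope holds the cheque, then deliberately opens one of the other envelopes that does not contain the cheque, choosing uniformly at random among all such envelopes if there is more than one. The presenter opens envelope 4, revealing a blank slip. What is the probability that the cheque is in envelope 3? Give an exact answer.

Condition on the true location of the cheque.
If it is in either of envelopes 1 and 2 (prior 3/14 each): the presenter has 2 equally likely choices, so probability 1/2; weight (3/14)·(1/2) = 3/28 each.
If it is in envelope 3 (prior 3/7): the presenter has 3 equally likely choices, so probability 1/3; weight (3/7)·(1/3) = 1/7.
If it is in envelope 4 (prior 1/7): the presenter opened envelope 4, so this case is ruled out; weight (1/7)·0 = 0.
The weights sum to 5/14.
So P(the cheque in envelope 3 | the presenter opened envelope 4) = (1/7) / (5/14) = 2/5.

2/5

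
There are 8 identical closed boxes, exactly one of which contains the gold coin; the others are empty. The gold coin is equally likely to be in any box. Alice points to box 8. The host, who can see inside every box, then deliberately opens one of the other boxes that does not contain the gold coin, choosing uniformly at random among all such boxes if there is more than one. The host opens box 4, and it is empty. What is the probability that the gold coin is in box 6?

7/48

Apply Bayes' rule, conditioning on where the gold coin actually is.
If it is in any of boxes 1, 2, 3, 5, 6, and 7 (prior 1/8 each): the host has 6 equally likely choices, so probability 1/6; weight (1/8)·(1/6) = 1/48 each.
If it is in box 4 (prior 1/8): the host opened box 4, so this case is ruled out; weight (1/8)·0 = 0.
If it is in box 8 (prior 1/8): the host has 7 equally likely choices, so probability 1/7; weight (1/8)·(1/7) = 1/56.
The weights sum to 1/7.
So P(the gold coin in box 6 | the host opened box 4) = (1/48) / (1/7) = 7/48.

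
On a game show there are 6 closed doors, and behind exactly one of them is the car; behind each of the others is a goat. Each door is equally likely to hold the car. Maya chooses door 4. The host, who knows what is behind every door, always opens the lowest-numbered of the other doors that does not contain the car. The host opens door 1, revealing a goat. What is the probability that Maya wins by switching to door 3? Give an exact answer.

1/5

Apply Bayes' rule, conditioning on where the car actually is.
If it is behind door 1 (prior 1/6): the host opened door 1, so this case is ruled out; weight (1/6)·0 = 0.
If it is behind any of doors 2, 3, 4, 5, and 6 (prior 1/6 each): door 1 is the lowest-numbered option available, probability 1; weight (1/6)·1 = 1/6 each.
The weights sum to 5/6.
So P(the car behind door 3 | the host opened door 1) = (1/6) / (5/6) = 1/5.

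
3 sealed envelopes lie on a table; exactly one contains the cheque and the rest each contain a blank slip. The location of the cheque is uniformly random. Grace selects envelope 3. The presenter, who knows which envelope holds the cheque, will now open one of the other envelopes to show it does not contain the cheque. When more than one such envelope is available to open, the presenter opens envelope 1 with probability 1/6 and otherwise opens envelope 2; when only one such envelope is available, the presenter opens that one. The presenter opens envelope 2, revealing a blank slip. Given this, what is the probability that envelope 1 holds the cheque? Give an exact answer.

6/11

Consider each possible location of the cheque in turn.
If it is in envelope 1 (prior 1/3): only envelope 2 is available, probability 1; weight (1/3)·1 = 1/3.
If it is in envelope 2 (prior 1/3): the presenter opened envelope 2, so this case is ruled out; weight (1/3)·0 = 0.
If it is in envelope 3 (prior 1/3): envelope 1 is available but not opened, probability 5/6; weight (1/3)·(5/6) = 5/18.
The weights sum to 11/18.
So P(the cheque in envelope 1 | the presenter opened envelope 2) = (1/3) / (11/18) = 6/11.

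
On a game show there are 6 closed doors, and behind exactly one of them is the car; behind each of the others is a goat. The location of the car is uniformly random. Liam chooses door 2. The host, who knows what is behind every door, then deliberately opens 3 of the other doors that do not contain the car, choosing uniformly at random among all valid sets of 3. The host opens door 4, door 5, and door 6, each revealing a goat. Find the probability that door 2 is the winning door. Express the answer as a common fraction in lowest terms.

1/6

Condition on the true location of the car.
If it is behind either of doors 1 and 3 (prior 1/6 each): the host has 4 equally likely choices, so probability 1/4; weight (1/6)·(1/4) = 1/24 each.
If it is behind door 2 (prior 1/6): the host has 10 equally likely choices, so probability 1/10; weight (1/6)·(1/10) = 1/60.
If it is behind any of doors 4, 5, and 6 (prior 1/6 each): that door was opened and seen not to hold the prize — ruled out; weight (1/6)·0 = 0 each.
The weights sum to 1/10.
So P(the car behind door 2 | the host opened door 4, door 5, and door 6) = (1/60) / (1/10) = 1/6.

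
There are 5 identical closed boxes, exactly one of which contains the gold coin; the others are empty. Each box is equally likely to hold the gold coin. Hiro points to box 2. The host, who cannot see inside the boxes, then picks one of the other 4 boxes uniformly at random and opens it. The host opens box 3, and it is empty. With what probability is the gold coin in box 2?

1/4

Because the host chose which box to open without knowing where the gold coin is, the choice is independent of the prize location. Learning that box 3 does not hold the gold coin simply rules out that one location and leaves the remaining 4 boxes still equally likely by symmetry.
So P(the gold coin in box 2) = 1/4.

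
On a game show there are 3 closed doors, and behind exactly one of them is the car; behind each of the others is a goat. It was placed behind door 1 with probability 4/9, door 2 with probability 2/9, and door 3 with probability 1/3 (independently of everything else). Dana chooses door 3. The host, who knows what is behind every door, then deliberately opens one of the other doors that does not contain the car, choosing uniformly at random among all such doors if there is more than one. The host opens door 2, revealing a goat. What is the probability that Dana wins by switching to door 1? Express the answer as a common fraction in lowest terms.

Condition on the true location of the car.
If it is behind door 1 (prior 4/9): the host has no choice, probability 1; weight (4/9)·1 = 4/9.
If it is behind door 2 (prior 2/9): the host opened door 2, so this case is ruled out; weight (2/9)·0 = 0.
If it is behind door 3 (prior 1/3): the host has 2 equally likely choices, so probability 1/2; weight (1/3)·(1/2) = 1/6.
The weights sum to 11/18.
So P(the car behind door 1 | the host opened door 2) = (4/9) / (11/18) = 8/11.

8/11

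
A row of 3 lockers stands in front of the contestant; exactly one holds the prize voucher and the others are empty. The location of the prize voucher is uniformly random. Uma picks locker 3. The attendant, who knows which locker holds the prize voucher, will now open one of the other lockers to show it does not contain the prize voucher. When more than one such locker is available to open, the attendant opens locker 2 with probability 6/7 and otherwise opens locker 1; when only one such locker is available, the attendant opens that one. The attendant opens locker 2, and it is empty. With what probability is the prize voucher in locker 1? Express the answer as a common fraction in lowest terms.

7/13

Apply Bayes' rule, conditioning on where the prize voucher actually is.
If it is in locker 1 (prior 1/3): only locker 2 is available, probability 1; weight (1/3)·1 = 1/3.
If it is in locker 2 (prior 1/3): the attendant opened locker 2, so this case is ruled out; weight (1/3)·0 = 0.
If it is in locker 3 (prior 1/3): locker 2 is available, opened with probability 6/7; weight (1/3)·(6/7) = 2/7.
The weights sum to 13/21.
So P(the prize voucher in locker 1 | the attendant opened locker 2) = (1/3) / (13/21) = 7/13.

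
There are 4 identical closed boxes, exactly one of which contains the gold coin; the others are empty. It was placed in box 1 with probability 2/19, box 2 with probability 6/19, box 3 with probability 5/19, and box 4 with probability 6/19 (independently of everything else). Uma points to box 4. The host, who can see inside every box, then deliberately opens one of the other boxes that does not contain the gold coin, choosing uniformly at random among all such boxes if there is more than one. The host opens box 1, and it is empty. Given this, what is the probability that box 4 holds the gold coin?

4/15

Condition on the true location of the gold coin.
If it is in box 1 (prior 2/19): the host opened box 1, so this case is ruled out; weight (2/19)·0 = 0.
If it is in box 2 (prior 6/19): the host has 2 equally likely choices, so probability 1/2; weight (6/19)·(1/2) = 3/19.
If it is in box 3 (prior 5/19): the host has 2 equally likely choices, so probability 1/2; weight (5/19)·(1/2) = 5/38.
If it is in box 4 (prior 6/19): the host has 3 equally likely choices, so probability 1/3; weight (6/19)·(1/3) = 2/19.
The weights sum to 15/38.
So P(the gold coin in box 4 | the host opened box 1) = (2/19) / (15/38) = 4/15.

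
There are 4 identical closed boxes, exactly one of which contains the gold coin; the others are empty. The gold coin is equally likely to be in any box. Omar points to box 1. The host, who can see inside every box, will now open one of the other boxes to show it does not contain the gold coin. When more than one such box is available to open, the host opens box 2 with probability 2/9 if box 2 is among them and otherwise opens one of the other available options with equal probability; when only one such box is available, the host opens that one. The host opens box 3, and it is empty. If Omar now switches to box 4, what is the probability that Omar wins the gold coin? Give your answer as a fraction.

Condition on the true location of the gold coin.
If it is in box 1 (prior 1/4): box 2 is available but not opened; box 3 gets probability (1 − 2/9)/2 = 7/18; weight (1/4)·(7/18) = 7/72.
If it is in box 2 (prior 1/4): box 2 holds the prize so is unavailable; the host chooses uniformly among the 2 others, probability 1/2; weight (1/4)·(1/2) = 1/8.
If it is in box 3 (prior 1/4): the host opened box 3, so this case is ruled out; weight (1/4)·0 = 0.
If it is in box 4 (prior 1/4): box 2 is available but not opened, probability 7/9; weight (1/4)·(7/9) = 7/36.
The weights sum to 5/12.
So P(the gold coin in box 4 | the host opened box 3) = (7/36) / (5/12) = 7/15.

7/15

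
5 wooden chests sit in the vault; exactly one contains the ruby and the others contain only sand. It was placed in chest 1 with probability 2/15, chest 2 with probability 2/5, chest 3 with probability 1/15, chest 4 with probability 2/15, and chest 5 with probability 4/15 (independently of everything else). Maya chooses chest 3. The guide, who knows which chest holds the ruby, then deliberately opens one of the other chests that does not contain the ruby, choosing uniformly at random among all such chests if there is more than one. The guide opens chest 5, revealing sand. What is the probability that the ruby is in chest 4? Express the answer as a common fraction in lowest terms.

8/43

Consider each possible location of the ruby in turn.
If it is in either of chests 1 and 4 (prior 2/15 each): the guide has 3 equally likely choices, so probability 1/3; weight (2/15)·(1/3) = 2/45 each.
If it is in chest 2 (prior 2/5): the guide has 3 equally likely choices, so probability 1/3; weight (2/5)·(1/3) = 2/15.
If it is in chest 3 (prior 1/15): the guide has 4 equally likely choices, so probability 1/4; weight (1/15)·(1/4) = 1/60.
If it is in chest 5 (prior 4/15): the guide opened chest 5, so this case is ruled out; weight (4/15)·0 = 0.
The weights sum to 43/180.
So P(the ruby in chest 4 | the guide opened chest 5) = (2/45) / (43/180) = 8/43.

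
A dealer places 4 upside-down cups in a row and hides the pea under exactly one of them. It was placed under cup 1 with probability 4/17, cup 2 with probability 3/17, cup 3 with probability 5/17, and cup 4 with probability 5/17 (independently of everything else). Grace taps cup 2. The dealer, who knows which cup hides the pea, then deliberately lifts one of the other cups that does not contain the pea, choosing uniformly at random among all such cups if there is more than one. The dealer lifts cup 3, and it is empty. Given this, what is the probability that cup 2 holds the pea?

Consider each possible location of the pea in turn.
If it is under cup 1 (prior 4/17): the dealer has 2 equally likely choices, so probability 1/2; weight (4/17)·(1/2) = 2/17.
If it is under cup 2 (prior 3/17): the dealer has 3 equally likely choices, so probability 1/3; weight (3/17)·(1/3) = 1/17.
If it is under cup 3 (prior 5/17): the dealer opened cup 3, so this case is ruled out; weight (5/17)·0 = 0.
If it is under cup 4 (prior 5/17): the dealer has 2 equally likely choices, so probability 1/2; weight (5/17)·(1/2) = 5/34.
The weights sum to 11/34.
So P(the pea under cup 2 | the dealer opened cup 3) = (1/17) / (11/34) = 2/11.

2/11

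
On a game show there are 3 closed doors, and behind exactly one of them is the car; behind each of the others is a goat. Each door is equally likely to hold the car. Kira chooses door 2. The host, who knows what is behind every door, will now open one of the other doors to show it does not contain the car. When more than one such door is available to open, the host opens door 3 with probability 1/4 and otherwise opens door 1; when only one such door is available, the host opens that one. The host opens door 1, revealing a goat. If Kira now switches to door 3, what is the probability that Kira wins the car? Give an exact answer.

4/7

Consider each possible location of the car in turn.
If it is behind door 1 (prior 1/3): the host opened door 1, so this case is ruled out; weight (1/3)·0 = 0.
If it is behind door 2 (prior 1/3): door 3 is available but not opened, probability 3/4; weight (1/3)·(3/4) = 1/4.
If it is behind door 3 (prior 1/3): only door 1 is available, probability 1; weight (1/3)·1 = 1/3.
The weights sum to 7/12.
So P(the car behind door 3 | the host opened door 1) = (1/3) / (7/12) = 4/7.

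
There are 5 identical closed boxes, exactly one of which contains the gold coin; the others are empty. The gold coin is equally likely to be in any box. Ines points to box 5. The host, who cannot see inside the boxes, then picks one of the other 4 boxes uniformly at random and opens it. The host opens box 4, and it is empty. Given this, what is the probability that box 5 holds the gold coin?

Condition on the true location of the gold coin.
If it is in any of boxes 1, 2, 3, and 5 (prior 1/5 each): the host picks box 4 with probability 1/4 regardless, and it is not the prize; weight (1/5)·(1/4) = 1/20 each.
If it is in box 4 (prior 1/5): the host opened box 4, so this case is ruled out; weight (1/5)·0 = 0.
The weights sum to 1/5.
So P(the gold coin in box 5 | the host opened box 4) = (1/20) / (1/5) = 1/4.

1/4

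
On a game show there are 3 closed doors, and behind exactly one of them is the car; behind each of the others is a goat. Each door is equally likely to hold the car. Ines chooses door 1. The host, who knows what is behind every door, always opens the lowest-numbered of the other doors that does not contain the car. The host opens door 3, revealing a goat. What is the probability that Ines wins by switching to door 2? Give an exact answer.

1

Apply Bayes' rule, conditioning on where the car actually is.
If it is behind door 1 (prior 1/3): the host would have opened door 2 instead, probability 0; weight (1/3)·0 = 0.
If it is behind door 2 (prior 1/3): door 3 is the lowest-numbered option available, probability 1; weight (1/3)·1 = 1/3.
If it is behind door 3 (prior 1/3): the host opened door 3, so this case is ruled out; weight (1/3)·0 = 0.
The weights sum to 1/3.
So P(the car behind door 2 | the host opened door 3) = (1/3) / (1/3) = 1.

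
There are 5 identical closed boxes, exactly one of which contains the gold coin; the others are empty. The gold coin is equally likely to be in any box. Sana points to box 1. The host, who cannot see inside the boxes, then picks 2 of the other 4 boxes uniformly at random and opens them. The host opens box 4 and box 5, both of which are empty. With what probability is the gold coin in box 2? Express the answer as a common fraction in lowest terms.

1/3

Consider each possible location of the gold coin in turn.
If it is in any of boxes 1, 2, and 3 (prior 1/5 each): the host picks exactly this set with probability 1/6 regardless, and none is the prize; weight (1/5)·(1/6) = 1/30 each.
If it is in either of boxes 4 and 5 (prior 1/5 each): that box was opened and seen not to hold the prize — ruled out; weight (1/5)·0 = 0 each.
The weights sum to 1/10.
So P(the gold coin in box 2 | the host opened box 4 and box 5) = (1/30) / (1/10) = 1/3.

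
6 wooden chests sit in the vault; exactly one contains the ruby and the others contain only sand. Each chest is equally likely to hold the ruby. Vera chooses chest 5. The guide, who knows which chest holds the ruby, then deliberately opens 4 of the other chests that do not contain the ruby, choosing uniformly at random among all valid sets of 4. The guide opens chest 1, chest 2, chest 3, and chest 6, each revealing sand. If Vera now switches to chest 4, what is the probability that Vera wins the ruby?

5/6

Condition on the true location of the ruby.
If it is in any of chests 1, 2, 3, and 6 (prior 1/6 each): that chest was opened and seen not to hold the prize — ruled out; weight (1/6)·0 = 0 each.
If it is in chest 4 (prior 1/6): the guide has no choice, probability 1; weight (1/6)·1 = 1/6.
If it is in chest 5 (prior 1/6): the guide has 5 equally likely choices, so probability 1/5; weight (1/6)·(1/5) = 1/30.
The weights sum to 1/5.
So P(the ruby in chest 4 | the guide opened chest 1, chest 2, chest 3, and chest 6) = (1/6) / (1/5) = 5/6.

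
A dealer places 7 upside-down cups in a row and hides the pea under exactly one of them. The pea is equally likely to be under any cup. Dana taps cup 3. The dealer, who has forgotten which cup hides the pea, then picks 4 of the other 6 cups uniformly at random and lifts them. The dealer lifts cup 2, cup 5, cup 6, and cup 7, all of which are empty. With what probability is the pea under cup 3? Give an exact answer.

1/3

Consider each possible location of the pea in turn.
If it is under any of cups 1, 3, and 4 (prior 1/7 each): the dealer picks exactly this set with probability 1/15 regardless, and none is the prize; weight (1/7)·(1/15) = 1/105 each.
If it is under any of cups 2, 5, 6, and 7 (prior 1/7 each): that cup was opened and seen not to hold the prize — ruled out; weight (1/7)·0 = 0 each.
The weights sum to 1/35.
So P(the pea under cup 3 | the dealer opened cup 2, cup 5, cup 6, and cup 7) = (1/105) / (1/35) = 1/3.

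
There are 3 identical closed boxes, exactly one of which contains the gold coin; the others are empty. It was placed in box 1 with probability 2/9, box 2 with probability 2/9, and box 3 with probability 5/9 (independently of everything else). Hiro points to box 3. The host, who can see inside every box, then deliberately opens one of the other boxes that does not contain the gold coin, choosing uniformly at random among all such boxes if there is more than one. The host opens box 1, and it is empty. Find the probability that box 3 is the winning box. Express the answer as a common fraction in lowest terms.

Apply Bayes' rule, conditioning on where the gold coin actually is.
If it is in box 1 (prior 2/9): the host opened box 1, so this case is ruled out; weight (2/9)·0 = 0.
If it is in box 2 (prior 2/9): the host has no choice, probability 1; weight (2/9)·1 = 2/9.
If it is in box 3 (prior 5/9): the host has 2 equally likely choices, so probability 1/2; weight (5/9)·(1/2) = 5/18.
The weights sum to 1/2.
So P(the gold coin in box 3 | the host opened box 1) = (5/18) / (1/2) = 5/9.

5/9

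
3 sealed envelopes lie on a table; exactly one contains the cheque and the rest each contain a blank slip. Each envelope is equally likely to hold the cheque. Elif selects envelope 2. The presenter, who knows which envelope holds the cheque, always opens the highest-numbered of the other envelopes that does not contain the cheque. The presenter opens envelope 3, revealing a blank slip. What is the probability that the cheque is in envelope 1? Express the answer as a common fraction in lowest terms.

1/2

Condition on the true location of the cheque.
If it is in either of envelopes 1 and 2 (prior 1/3 each): envelope 3 is the highest-numbered option available, probability 1; weight (1/3)·1 = 1/3 each.
If it is in envelope 3 (prior 1/3): the presenter opened envelope 3, so this case is ruled out; weight (1/3)·0 = 0.
The weights sum to 2/3.
So P(the cheque in envelope 1 | the presenter opened envelope 3) = (1/3) / (2/3) = 1/2.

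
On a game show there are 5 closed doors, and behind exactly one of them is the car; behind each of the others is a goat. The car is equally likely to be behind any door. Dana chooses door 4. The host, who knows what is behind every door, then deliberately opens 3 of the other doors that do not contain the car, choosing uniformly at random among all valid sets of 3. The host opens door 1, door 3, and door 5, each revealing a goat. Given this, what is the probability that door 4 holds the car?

1/5

Condition on the true location of the car.
If it is behind any of doors 1, 3, and 5 (prior 1/5 each): that door was opened and seen not to hold the prize — ruled out; weight (1/5)·0 = 0 each.
If it is behind door 2 (prior 1/5): the host has no choice, probability 1; weight (1/5)·1 = 1/5.
If it is behind door 4 (prior 1/5): the host has 4 equally likely choices, so probability 1/4; weight (1/5)·(1/4) = 1/20.
The weights sum to 1/4.
So P(the car behind door 4 | the host opened door 1, door 3, and door 5) = (1/20) / (1/4) = 1/5.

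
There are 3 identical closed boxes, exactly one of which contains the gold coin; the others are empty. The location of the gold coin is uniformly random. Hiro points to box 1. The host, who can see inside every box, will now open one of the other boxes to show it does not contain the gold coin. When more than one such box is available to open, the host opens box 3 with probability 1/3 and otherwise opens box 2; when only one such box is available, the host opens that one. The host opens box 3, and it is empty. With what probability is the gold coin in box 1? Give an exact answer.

Condition on the true location of the gold coin.
If it is in box 1 (prior 1/3): box 3 is available, opened with probability 1/3; weight (1/3)·(1/3) = 1/9.
If it is in box 2 (prior 1/3): only box 3 is available, probability 1; weight (1/3)·1 = 1/3.
If it is in box 3 (prior 1/3): the host opened box 3, so this case is ruled out; weight (1/3)·0 = 0.
The weights sum to 4/9.
So P(the gold coin in box 1 | the host opened box 3) = (1/9) / (4/9) = 1/4.

1/4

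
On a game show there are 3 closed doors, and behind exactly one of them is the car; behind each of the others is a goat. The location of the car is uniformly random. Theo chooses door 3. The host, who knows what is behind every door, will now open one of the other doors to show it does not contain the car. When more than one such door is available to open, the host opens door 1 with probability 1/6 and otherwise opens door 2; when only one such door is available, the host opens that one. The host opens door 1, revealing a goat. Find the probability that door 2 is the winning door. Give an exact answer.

Consider each possible location of the car in turn.
If it is behind door 1 (prior 1/3): the host opened door 1, so this case is ruled out; weight (1/3)·0 = 0.
If it is behind door 2 (prior 1/3): only door 1 is available, probability 1; weight (1/3)·1 = 1/3.
If it is behind door 3 (prior 1/3): door 1 is available, opened with probability 1/6; weight (1/3)·(1/6) = 1/18.
The weights sum to 7/18.
So P(the car behind door 2 | the host opened door 1) = (1/3) / (7/18) = 6/7.

6/7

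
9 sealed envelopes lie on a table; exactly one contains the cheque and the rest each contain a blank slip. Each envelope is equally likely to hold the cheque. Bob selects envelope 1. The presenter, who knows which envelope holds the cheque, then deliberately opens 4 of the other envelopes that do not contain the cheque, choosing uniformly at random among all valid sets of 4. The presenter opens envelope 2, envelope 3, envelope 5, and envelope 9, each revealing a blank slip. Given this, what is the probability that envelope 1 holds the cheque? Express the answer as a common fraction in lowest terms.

Condition on the true location of the cheque.
If it is in envelope 1 (prior 1/9): the presenter has 70 equally likely choices, so probability 1/70; weight (1/9)·(1/70) = 1/630.
If it is in any of envelopes 2, 3, 5, and 9 (prior 1/9 each): that envelope was opened and seen not to hold the prize — ruled out; weight (1/9)·0 = 0 each.
If it is in any of envelopes 4, 6, 7, and 8 (prior 1/9 each): the presenter has 35 equally likely choices, so probability 1/35; weight (1/9)·(1/35) = 1/315 each.
The weights sum to 1/70.
So P(the cheque in envelope 1 | the presenter opened envelope 2, envelope 3, envelope 5, and envelope 9) = (1/630) / (1/70) = 1/9.

1/9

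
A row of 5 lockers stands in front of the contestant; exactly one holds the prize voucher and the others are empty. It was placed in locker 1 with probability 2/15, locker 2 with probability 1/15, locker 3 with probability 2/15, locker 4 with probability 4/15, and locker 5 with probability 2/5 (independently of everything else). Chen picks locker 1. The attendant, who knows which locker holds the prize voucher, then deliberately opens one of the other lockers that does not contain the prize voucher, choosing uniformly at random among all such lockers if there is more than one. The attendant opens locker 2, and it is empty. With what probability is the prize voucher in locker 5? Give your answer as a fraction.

Consider each possible location of the prize voucher in turn.
If it is in locker 1 (prior 2/15): the attendant has 4 equally likely choices, so probability 1/4; weight (2/15)·(1/4) = 1/30.
If it is in locker 2 (prior 1/15): the attendant opened locker 2, so this case is ruled out; weight (1/15)·0 = 0.
If it is in locker 3 (prior 2/15): the attendant has 3 equally likely choices, so probability 1/3; weight (2/15)·(1/3) = 2/45.
If it is in locker 4 (prior 4/15): the attendant has 3 equally likely choices, so probability 1/3; weight (4/15)·(1/3) = 4/45.
If it is in locker 5 (prior 2/5): the attendant has 3 equally likely choices, so probability 1/3; weight (2/5)·(1/3) = 2/15.
The weights sum to 3/10.
So P(the prize voucher in locker 5 | the attendant opened locker 2) = (2/15) / (3/10) = 4/9.

4/9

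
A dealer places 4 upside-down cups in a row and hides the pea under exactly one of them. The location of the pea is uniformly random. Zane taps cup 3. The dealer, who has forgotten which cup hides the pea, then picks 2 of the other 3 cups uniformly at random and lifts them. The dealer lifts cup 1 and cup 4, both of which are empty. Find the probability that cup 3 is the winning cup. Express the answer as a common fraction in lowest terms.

Apply Bayes' rule, conditioning on where the pea actually is.
If it is under either of cups 1 and 4 (prior 1/4 each): that cup was opened and seen not to hold the prize — ruled out; weight (1/4)·0 = 0 each.
If it is under either of cups 2 and 3 (prior 1/4 each): the dealer picks exactly this set with probability 1/3 regardless, and none is the prize; weight (1/4)·(1/3) = 1/12 each.
The weights sum to 1/6.
So P(the pea under cup 3 | the dealer opened cup 1 and cup 4) = (1/12) / (1/6) = 1/2.

1/2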